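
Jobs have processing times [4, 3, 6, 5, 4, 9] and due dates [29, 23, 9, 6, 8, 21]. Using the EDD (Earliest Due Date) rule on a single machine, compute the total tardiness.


Sort by due date (EDD order): [(5, 6), (4, 8), (6, 9), (9, 21), (3, 23), (4, 29)]
Compute completion times and tardiness:
  Job 1: p=5, d=6, C=5, tardiness=max(0,5-6)=0
  Job 2: p=4, d=8, C=9, tardiness=max(0,9-8)=1
  Job 3: p=6, d=9, C=15, tardiness=max(0,15-9)=6
  Job 4: p=9, d=21, C=24, tardiness=max(0,24-21)=3
  Job 5: p=3, d=23, C=27, tardiness=max(0,27-23)=4
  Job 6: p=4, d=29, C=31, tardiness=max(0,31-29)=2
Total tardiness = 16

16


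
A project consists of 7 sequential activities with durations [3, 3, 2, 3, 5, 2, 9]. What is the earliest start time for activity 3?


Activity 3 starts after activities 1 through 2 complete.
Predecessor durations: [3, 3]
ES = 3 + 3 = 6

6


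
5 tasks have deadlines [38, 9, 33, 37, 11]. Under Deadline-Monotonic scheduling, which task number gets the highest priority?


Sort tasks by relative deadline (ascending):
  Task 2: deadline = 9
  Task 5: deadline = 11
  Task 3: deadline = 33
  Task 4: deadline = 37
  Task 1: deadline = 38
Priority order (highest first): [2, 5, 3, 4, 1]
Highest priority task = 2

2


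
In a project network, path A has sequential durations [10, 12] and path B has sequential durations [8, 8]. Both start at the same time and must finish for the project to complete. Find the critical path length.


Path A total = 10 + 12 = 22
Path B total = 8 + 8 = 16
Critical path = longest path = max(22, 16) = 22

22


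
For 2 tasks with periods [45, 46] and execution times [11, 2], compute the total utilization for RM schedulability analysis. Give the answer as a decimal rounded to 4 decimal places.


Compute individual utilizations (exact fractions):
  Task 1: C/T = 11/45 (approx. 0.2444)
  Task 2: C/T = 2/46 = 1/23 (approx. 0.0435)
Total utilization U = 11/45 + 1/23 = 298/1035
Rounded to 4 decimal places: U = 0.2879
RM (Liu & Layland) bound for 2 tasks = 0.828427; compare with U = 298/1035 (approx. 0.287923)
U <= bound, so schedulable by RM sufficient condition.

0.2879


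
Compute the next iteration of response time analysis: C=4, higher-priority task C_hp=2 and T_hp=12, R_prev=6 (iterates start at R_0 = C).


R_next = C + ceil(R_prev / T_hp) * C_hp
ceil(6 / 12) = ceil(0.5) = 1
Interference = 1 * 2 = 2
R_next = 4 + 2 = 6
R_next = R_prev, so the iteration has converged (response time = 6).

6


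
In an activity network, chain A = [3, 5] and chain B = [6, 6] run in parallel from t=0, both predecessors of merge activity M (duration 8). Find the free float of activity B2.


ES(B2) = sum of predecessors on chain B = 6
EF(B2) = ES + duration = 6 + 6 = 12
Successor of B2 is M. ES(M) = max(sum(A), sum(B)) = max(8, 12) = 12
Free float = ES(successor) - EF(current) = 12 - 12 = 0

0


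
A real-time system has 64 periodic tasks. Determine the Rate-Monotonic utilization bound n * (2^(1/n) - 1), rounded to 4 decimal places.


Compute 2^(1/64) = 1.0108892861
Subtract 1: 1.0108892861 - 1 = 0.0108892861
Multiply by n: 64 * 0.0108892861 = 0.6969143104
Round to 4 dp: 0.6969

0.6969


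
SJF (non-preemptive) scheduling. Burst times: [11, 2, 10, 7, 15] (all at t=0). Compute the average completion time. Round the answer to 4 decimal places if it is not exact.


SJF order (ascending): [2, 7, 10, 11, 15]
Completion times:
  Job 1: burst=2, C=2
  Job 2: burst=7, C=9
  Job 3: burst=10, C=19
  Job 4: burst=11, C=30
  Job 5: burst=15, C=45
Average completion = 105/5 = 21.0

21.0


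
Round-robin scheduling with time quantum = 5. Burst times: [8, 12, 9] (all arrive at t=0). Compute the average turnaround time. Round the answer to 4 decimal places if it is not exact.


Time quantum = 5
Execution trace:
  J1 runs 5 units, time = 5
  J2 runs 5 units, time = 10
  J3 runs 5 units, time = 15
  J1 runs 3 units, time = 18
  J2 runs 5 units, time = 23
  J3 runs 4 units, time = 27
  J2 runs 2 units, time = 29
Finish times: [18, 29, 27]
Average turnaround = 74/3 = 24.6667

24.6667


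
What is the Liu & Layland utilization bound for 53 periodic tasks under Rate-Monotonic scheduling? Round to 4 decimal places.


Compute 2^(1/53) = 1.0131641430
Subtract 1: 1.0131641430 - 1 = 0.0131641430
Multiply by n: 53 * 0.0131641430 = 0.6976995790
Round to 4 dp: 0.6977

0.6977


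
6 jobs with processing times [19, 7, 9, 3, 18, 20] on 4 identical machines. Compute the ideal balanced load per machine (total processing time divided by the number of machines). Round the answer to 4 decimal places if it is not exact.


Total processing time = 19 + 7 + 9 + 3 + 18 + 20 = 76
Number of machines = 4
Ideal balanced load = 76 / 4 = 19.0

19.0


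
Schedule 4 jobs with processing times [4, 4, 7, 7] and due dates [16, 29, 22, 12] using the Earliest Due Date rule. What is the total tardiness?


Sort by due date (EDD order): [(7, 12), (4, 16), (7, 22), (4, 29)]
Compute completion times and tardiness:
  Job 1: p=7, d=12, C=7, tardiness=max(0,7-12)=0
  Job 2: p=4, d=16, C=11, tardiness=max(0,11-16)=0
  Job 3: p=7, d=22, C=18, tardiness=max(0,18-22)=0
  Job 4: p=4, d=29, C=22, tardiness=max(0,22-29)=0
Total tardiness = 0

0


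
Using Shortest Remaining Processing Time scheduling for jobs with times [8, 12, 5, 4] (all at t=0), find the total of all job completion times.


Since all jobs arrive at t=0, SRPT equals SPT ordering.
SPT order: [4, 5, 8, 12]
Completion times:
  Job 1: p=4, C=4
  Job 2: p=5, C=9
  Job 3: p=8, C=17
  Job 4: p=12, C=29
Total completion time = 4 + 9 + 17 + 29 = 59

59


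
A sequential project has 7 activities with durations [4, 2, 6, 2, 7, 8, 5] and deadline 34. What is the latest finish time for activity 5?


LF(activity 5) = deadline - sum of successor durations
Successors: activities 6 through 7 with durations [8, 5]
Sum of successor durations = 13
LF = 34 - 13 = 21

21


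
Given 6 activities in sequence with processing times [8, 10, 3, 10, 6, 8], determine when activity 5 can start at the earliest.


Activity 5 starts after activities 1 through 4 complete.
Predecessor durations: [8, 10, 3, 10]
ES = 8 + 10 + 3 + 10 = 31

31


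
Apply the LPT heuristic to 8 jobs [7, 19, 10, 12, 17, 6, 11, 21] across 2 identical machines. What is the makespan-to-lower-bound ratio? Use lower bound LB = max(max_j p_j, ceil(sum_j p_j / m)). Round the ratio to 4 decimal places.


LPT order: [21, 19, 17, 12, 11, 10, 7, 6]
Machine loads after assignment: [51, 52]
LPT makespan = 52
Lower bound = max(max_job, ceil(total/2)) = max(21, 52) = 52
Ratio = 52 / 52 = 1.0

1.0


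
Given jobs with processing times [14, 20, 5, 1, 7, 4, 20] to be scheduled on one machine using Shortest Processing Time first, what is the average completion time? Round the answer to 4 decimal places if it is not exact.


Sort jobs by processing time (SPT order): [1, 4, 5, 7, 14, 20, 20]
Compute completion times sequentially:
  Job 1: processing = 1, completes at 1
  Job 2: processing = 4, completes at 5
  Job 3: processing = 5, completes at 10
  Job 4: processing = 7, completes at 17
  Job 5: processing = 14, completes at 31
  Job 6: processing = 20, completes at 51
  Job 7: processing = 20, completes at 71
Sum of completion times = 186
Average completion time = 186/7 = 26.5714

26.5714


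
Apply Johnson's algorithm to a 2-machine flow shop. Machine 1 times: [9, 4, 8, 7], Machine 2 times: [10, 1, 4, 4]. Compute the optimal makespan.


Apply Johnson's rule:
  Group 1 (a <= b): [(1, 9, 10)]
  Group 2 (a > b): [(3, 8, 4), (4, 7, 4), (2, 4, 1)]
Optimal job order: [1, 3, 4, 2]
Schedule:
  Job 1: M1 done at 9, M2 done at 19
  Job 3: M1 done at 17, M2 done at 23
  Job 4: M1 done at 24, M2 done at 28
  Job 2: M1 done at 28, M2 done at 29
Makespan = 29

29


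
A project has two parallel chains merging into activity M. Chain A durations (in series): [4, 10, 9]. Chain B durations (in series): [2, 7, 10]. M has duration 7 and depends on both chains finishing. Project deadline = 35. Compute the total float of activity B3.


Forward pass: ES(B3) = sum of predecessors on chain B = 9
EF = ES + duration = 9 + 10 = 19
Backward pass: LF(M) = deadline = 35; LS(M) = 35 - 7 = 28
LF(B3) = LS(M) - sum(successors on chain B) = 28 - 0 = 28
LS = LF - duration = 28 - 10 = 18
Total float = LS - ES = 18 - 9 = 9

9


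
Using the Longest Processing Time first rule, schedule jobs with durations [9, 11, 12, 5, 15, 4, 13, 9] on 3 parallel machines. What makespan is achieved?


Sort jobs in decreasing order (LPT): [15, 13, 12, 11, 9, 9, 5, 4]
Assign each job to the least loaded machine:
  Machine 1: jobs [15, 9], load = 24
  Machine 2: jobs [13, 9, 5], load = 27
  Machine 3: jobs [12, 11, 4], load = 27
Makespan = max load = 27

27


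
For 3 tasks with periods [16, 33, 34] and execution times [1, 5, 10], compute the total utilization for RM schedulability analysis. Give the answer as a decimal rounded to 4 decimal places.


Compute individual utilizations (exact fractions):
  Task 1: C/T = 1/16 (approx. 0.0625)
  Task 2: C/T = 5/33 (approx. 0.1515)
  Task 3: C/T = 10/34 = 5/17 (approx. 0.2941)
Total utilization U = 1/16 + 5/33 + 5/17 = 4561/8976
Rounded to 4 decimal places: U = 0.5081
RM (Liu & Layland) bound for 3 tasks = 0.779763; compare with U = 4561/8976 (approx. 0.508133)
U <= bound, so schedulable by RM sufficient condition.

0.5081


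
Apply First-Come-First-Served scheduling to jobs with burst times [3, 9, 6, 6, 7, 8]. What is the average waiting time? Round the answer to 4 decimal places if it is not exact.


FCFS order (as given): [3, 9, 6, 6, 7, 8]
Waiting times:
  Job 1: wait = 0
  Job 2: wait = 3
  Job 3: wait = 12
  Job 4: wait = 18
  Job 5: wait = 24
  Job 6: wait = 31
Sum of waiting times = 88
Average waiting time = 88/6 = 14.6667

14.6667


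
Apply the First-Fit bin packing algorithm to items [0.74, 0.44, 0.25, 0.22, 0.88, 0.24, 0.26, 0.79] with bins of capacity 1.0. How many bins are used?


Place items sequentially using First-Fit:
  Item 0.74 -> new Bin 1
  Item 0.44 -> new Bin 2
  Item 0.25 -> Bin 1 (now 0.99)
  Item 0.22 -> Bin 2 (now 0.66)
  Item 0.88 -> new Bin 3
  Item 0.24 -> Bin 2 (now 0.9)
  Item 0.26 -> new Bin 4
  Item 0.79 -> new Bin 5
Total bins used = 5

5


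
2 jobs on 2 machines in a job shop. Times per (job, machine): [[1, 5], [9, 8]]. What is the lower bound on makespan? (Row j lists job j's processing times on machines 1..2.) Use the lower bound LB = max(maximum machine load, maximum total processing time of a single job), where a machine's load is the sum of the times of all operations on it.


Machine loads:
  Machine 1: 1 + 9 = 10
  Machine 2: 5 + 8 = 13
Max machine load = 13
Job totals:
  Job 1: 6
  Job 2: 17
Max job total = 17
Lower bound = max(13, 17) = 17

17


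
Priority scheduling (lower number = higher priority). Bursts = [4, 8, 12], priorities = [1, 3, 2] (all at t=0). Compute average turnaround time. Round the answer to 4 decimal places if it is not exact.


Sort by priority (ascending = highest first):
Order: [(1, 4), (2, 12), (3, 8)]
Completion times:
  Priority 1, burst=4, C=4
  Priority 2, burst=12, C=16
  Priority 3, burst=8, C=24
Average turnaround = 44/3 = 14.6667

14.6667


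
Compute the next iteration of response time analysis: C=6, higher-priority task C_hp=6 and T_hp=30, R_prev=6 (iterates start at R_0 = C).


R_next = C + ceil(R_prev / T_hp) * C_hp
ceil(6 / 30) = ceil(0.2) = 1
Interference = 1 * 6 = 6
R_next = 6 + 6 = 12

12


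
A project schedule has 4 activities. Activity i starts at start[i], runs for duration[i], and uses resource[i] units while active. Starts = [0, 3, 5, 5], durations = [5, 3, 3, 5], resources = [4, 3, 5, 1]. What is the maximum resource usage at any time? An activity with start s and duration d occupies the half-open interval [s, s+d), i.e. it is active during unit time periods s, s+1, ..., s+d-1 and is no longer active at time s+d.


Each activity i is active on [start_i, start_i + duration_i).
Compute total resource usage per time slot:
  t=0: active resources = [4], total = 4
  t=1: active resources = [4], total = 4
  t=2: active resources = [4], total = 4
  t=3: active resources = [4, 3], total = 7
  t=4: active resources = [4, 3], total = 7
  t=5: active resources = [3, 5, 1], total = 9
  t=6: active resources = [5, 1], total = 6
  t=7: active resources = [5, 1], total = 6
  t=8: active resources = [1], total = 1
  t=9: active resources = [1], total = 1
Peak resource demand = 9

9


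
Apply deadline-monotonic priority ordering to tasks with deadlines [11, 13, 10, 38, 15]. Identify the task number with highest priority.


Sort tasks by relative deadline (ascending):
  Task 3: deadline = 10
  Task 1: deadline = 11
  Task 2: deadline = 13
  Task 5: deadline = 15
  Task 4: deadline = 38
Priority order (highest first): [3, 1, 2, 5, 4]
Highest priority task = 3

3


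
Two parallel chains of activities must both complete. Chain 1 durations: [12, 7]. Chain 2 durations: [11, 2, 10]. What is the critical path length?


Path A total = 12 + 7 = 19
Path B total = 11 + 2 + 10 = 23
Critical path = longest path = max(19, 23) = 23

23


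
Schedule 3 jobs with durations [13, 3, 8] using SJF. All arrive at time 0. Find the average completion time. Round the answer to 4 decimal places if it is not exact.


SJF order (ascending): [3, 8, 13]
Completion times:
  Job 1: burst=3, C=3
  Job 2: burst=8, C=11
  Job 3: burst=13, C=24
Average completion = 38/3 = 12.6667

12.6667


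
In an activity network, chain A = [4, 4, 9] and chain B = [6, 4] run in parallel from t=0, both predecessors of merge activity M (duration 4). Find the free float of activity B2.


ES(B2) = sum of predecessors on chain B = 6
EF(B2) = ES + duration = 6 + 4 = 10
Successor of B2 is M. ES(M) = max(sum(A), sum(B)) = max(17, 10) = 17
Free float = ES(successor) - EF(current) = 17 - 10 = 7

7


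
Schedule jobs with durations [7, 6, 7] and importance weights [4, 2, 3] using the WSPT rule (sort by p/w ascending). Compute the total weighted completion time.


Compute p/w ratios and sort ascending (WSPT): [(7, 4), (7, 3), (6, 2)]
Compute weighted completion times:
  Job (p=7,w=4): C=7, w*C=4*7=28
  Job (p=7,w=3): C=14, w*C=3*14=42
  Job (p=6,w=2): C=20, w*C=2*20=40
Total weighted completion time = 110

110


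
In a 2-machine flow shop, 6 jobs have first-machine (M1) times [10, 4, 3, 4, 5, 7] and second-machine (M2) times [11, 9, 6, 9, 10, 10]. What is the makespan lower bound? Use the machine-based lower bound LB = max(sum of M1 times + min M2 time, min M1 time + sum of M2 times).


LB1 = sum(M1 times) + min(M2 times) = 33 + 6 = 39
LB2 = min(M1 times) + sum(M2 times) = 3 + 55 = 58
Lower bound = max(LB1, LB2) = max(39, 58) = 58

58


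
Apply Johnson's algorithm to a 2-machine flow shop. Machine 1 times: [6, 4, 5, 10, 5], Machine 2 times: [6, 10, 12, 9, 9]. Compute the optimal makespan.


Apply Johnson's rule:
  Group 1 (a <= b): [(2, 4, 10), (3, 5, 12), (5, 5, 9), (1, 6, 6)]
  Group 2 (a > b): [(4, 10, 9)]
Optimal job order: [2, 3, 5, 1, 4]
Schedule:
  Job 2: M1 done at 4, M2 done at 14
  Job 3: M1 done at 9, M2 done at 26
  Job 5: M1 done at 14, M2 done at 35
  Job 1: M1 done at 20, M2 done at 41
  Job 4: M1 done at 30, M2 done at 50
Makespan = 50

50


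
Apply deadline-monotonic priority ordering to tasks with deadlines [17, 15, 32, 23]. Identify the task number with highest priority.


Sort tasks by relative deadline (ascending):
  Task 2: deadline = 15
  Task 1: deadline = 17
  Task 4: deadline = 23
  Task 3: deadline = 32
Priority order (highest first): [2, 1, 4, 3]
Highest priority task = 2

2


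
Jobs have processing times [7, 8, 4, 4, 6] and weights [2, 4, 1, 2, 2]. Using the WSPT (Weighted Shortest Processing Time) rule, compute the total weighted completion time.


Compute p/w ratios and sort ascending (WSPT): [(8, 4), (4, 2), (6, 2), (7, 2), (4, 1)]
Compute weighted completion times:
  Job (p=8,w=4): C=8, w*C=4*8=32
  Job (p=4,w=2): C=12, w*C=2*12=24
  Job (p=6,w=2): C=18, w*C=2*18=36
  Job (p=7,w=2): C=25, w*C=2*25=50
  Job (p=4,w=1): C=29, w*C=1*29=29
Total weighted completion time = 171

171


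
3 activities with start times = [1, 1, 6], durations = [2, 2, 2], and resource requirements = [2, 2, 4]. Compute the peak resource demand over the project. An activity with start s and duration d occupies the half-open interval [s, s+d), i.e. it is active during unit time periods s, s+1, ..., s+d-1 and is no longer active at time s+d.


Each activity i is active on [start_i, start_i + duration_i).
Compute total resource usage per time slot:
  t=0: active resources = [], total = 0
  t=1: active resources = [2, 2], total = 4
  t=2: active resources = [2, 2], total = 4
  t=3: active resources = [], total = 0
  t=4: active resources = [], total = 0
  t=5: active resources = [], total = 0
  t=6: active resources = [4], total = 4
  t=7: active resources = [4], total = 4
Peak resource demand = 4

4


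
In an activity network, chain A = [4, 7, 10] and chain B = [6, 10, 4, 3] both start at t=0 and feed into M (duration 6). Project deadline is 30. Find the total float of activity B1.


Forward pass: ES(B1) = sum of predecessors on chain B = 0
EF = ES + duration = 0 + 6 = 6
Backward pass: LF(M) = deadline = 30; LS(M) = 30 - 6 = 24
LF(B1) = LS(M) - sum(successors on chain B) = 24 - 17 = 7
LS = LF - duration = 7 - 6 = 1
Total float = LS - ES = 1 - 0 = 1

1


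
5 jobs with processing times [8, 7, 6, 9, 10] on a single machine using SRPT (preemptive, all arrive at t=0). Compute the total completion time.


Since all jobs arrive at t=0, SRPT equals SPT ordering.
SPT order: [6, 7, 8, 9, 10]
Completion times:
  Job 1: p=6, C=6
  Job 2: p=7, C=13
  Job 3: p=8, C=21
  Job 4: p=9, C=30
  Job 5: p=10, C=40
Total completion time = 6 + 13 + 21 + 30 + 40 = 110

110


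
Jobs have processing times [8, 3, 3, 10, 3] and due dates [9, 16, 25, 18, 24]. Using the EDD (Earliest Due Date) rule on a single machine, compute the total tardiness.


Sort by due date (EDD order): [(8, 9), (3, 16), (10, 18), (3, 24), (3, 25)]
Compute completion times and tardiness:
  Job 1: p=8, d=9, C=8, tardiness=max(0,8-9)=0
  Job 2: p=3, d=16, C=11, tardiness=max(0,11-16)=0
  Job 3: p=10, d=18, C=21, tardiness=max(0,21-18)=3
  Job 4: p=3, d=24, C=24, tardiness=max(0,24-24)=0
  Job 5: p=3, d=25, C=27, tardiness=max(0,27-25)=2
Total tardiness = 5

5


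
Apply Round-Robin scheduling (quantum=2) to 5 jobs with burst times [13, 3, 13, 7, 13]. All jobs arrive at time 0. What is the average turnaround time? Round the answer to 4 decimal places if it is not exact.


Time quantum = 2
Execution trace:
  J1 runs 2 units, time = 2
  J2 runs 2 units, time = 4
  J3 runs 2 units, time = 6
  J4 runs 2 units, time = 8
  J5 runs 2 units, time = 10
  J1 runs 2 units, time = 12
  J2 runs 1 units, time = 13
  J3 runs 2 units, time = 15
  J4 runs 2 units, time = 17
  J5 runs 2 units, time = 19
  J1 runs 2 units, time = 21
  J3 runs 2 units, time = 23
  J4 runs 2 units, time = 25
  J5 runs 2 units, time = 27
  J1 runs 2 units, time = 29
  J3 runs 2 units, time = 31
  J4 runs 1 units, time = 32
  J5 runs 2 units, time = 34
  J1 runs 2 units, time = 36
  J3 runs 2 units, time = 38
  J5 runs 2 units, time = 40
  J1 runs 2 units, time = 42
  J3 runs 2 units, time = 44
  J5 runs 2 units, time = 46
  J1 runs 1 units, time = 47
  J3 runs 1 units, time = 48
  J5 runs 1 units, time = 49
Finish times: [47, 13, 48, 32, 49]
Average turnaround = 189/5 = 37.8

37.8


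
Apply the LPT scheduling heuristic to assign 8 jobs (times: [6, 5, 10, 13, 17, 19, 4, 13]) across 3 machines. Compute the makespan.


Sort jobs in decreasing order (LPT): [19, 17, 13, 13, 10, 6, 5, 4]
Assign each job to the least loaded machine:
  Machine 1: jobs [19, 6, 5], load = 30
  Machine 2: jobs [17, 10], load = 27
  Machine 3: jobs [13, 13, 4], load = 30
Makespan = max load = 30

30


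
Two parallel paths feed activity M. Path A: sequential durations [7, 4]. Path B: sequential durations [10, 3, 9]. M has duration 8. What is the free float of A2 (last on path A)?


ES(A2) = sum of predecessors on chain A = 7
EF(A2) = ES + duration = 7 + 4 = 11
Successor of A2 is M. ES(M) = max(sum(A), sum(B)) = max(11, 22) = 22
Free float = ES(successor) - EF(current) = 22 - 11 = 11

11


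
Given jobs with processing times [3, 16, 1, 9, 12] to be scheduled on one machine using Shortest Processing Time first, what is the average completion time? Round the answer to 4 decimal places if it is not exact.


Sort jobs by processing time (SPT order): [1, 3, 9, 12, 16]
Compute completion times sequentially:
  Job 1: processing = 1, completes at 1
  Job 2: processing = 3, completes at 4
  Job 3: processing = 9, completes at 13
  Job 4: processing = 12, completes at 25
  Job 5: processing = 16, completes at 41
Sum of completion times = 84
Average completion time = 84/5 = 16.8

16.8


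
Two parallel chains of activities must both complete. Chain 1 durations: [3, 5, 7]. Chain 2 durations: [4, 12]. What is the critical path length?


Path A total = 3 + 5 + 7 = 15
Path B total = 4 + 12 = 16
Critical path = longest path = max(15, 16) = 16

16


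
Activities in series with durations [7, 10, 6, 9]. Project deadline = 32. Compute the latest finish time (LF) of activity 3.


LF(activity 3) = deadline - sum of successor durations
Successors: activities 4 through 4 with durations [9]
Sum of successor durations = 9
LF = 32 - 9 = 23

23


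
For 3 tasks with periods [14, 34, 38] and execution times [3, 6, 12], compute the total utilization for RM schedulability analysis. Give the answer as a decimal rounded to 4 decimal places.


Compute individual utilizations (exact fractions):
  Task 1: C/T = 3/14 (approx. 0.2143)
  Task 2: C/T = 6/34 = 3/17 (approx. 0.1765)
  Task 3: C/T = 12/38 = 6/19 (approx. 0.3158)
Total utilization U = 3/14 + 3/17 + 6/19 = 3195/4522
Rounded to 4 decimal places: U = 0.7065
RM (Liu & Layland) bound for 3 tasks = 0.779763; compare with U = 3195/4522 (approx. 0.706546)
U <= bound, so schedulable by RM sufficient condition.

0.7065


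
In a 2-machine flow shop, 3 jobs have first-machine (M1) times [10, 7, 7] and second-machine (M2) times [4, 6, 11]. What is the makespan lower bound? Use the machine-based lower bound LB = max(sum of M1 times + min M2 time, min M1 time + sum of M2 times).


LB1 = sum(M1 times) + min(M2 times) = 24 + 4 = 28
LB2 = min(M1 times) + sum(M2 times) = 7 + 21 = 28
Lower bound = max(LB1, LB2) = max(28, 28) = 28

28


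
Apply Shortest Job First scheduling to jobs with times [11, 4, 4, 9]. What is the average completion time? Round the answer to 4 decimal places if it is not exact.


SJF order (ascending): [4, 4, 9, 11]
Completion times:
  Job 1: burst=4, C=4
  Job 2: burst=4, C=8
  Job 3: burst=9, C=17
  Job 4: burst=11, C=28
Average completion = 57/4 = 14.25

14.25


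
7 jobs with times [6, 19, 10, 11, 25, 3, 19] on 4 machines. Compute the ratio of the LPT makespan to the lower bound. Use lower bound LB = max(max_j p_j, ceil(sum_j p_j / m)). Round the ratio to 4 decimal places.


LPT order: [25, 19, 19, 11, 10, 6, 3]
Machine loads after assignment: [25, 25, 22, 21]
LPT makespan = 25
Lower bound = max(max_job, ceil(total/4)) = max(25, 24) = 25
Ratio = 25 / 25 = 1.0

1.0


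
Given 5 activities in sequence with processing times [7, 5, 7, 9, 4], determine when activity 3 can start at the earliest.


Activity 3 starts after activities 1 through 2 complete.
Predecessor durations: [7, 5]
ES = 7 + 5 = 12

12


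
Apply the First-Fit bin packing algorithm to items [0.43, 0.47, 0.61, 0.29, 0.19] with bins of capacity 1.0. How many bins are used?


Place items sequentially using First-Fit:
  Item 0.43 -> new Bin 1
  Item 0.47 -> Bin 1 (now 0.9)
  Item 0.61 -> new Bin 2
  Item 0.29 -> Bin 2 (now 0.9)
  Item 0.19 -> new Bin 3
Total bins used = 3

3


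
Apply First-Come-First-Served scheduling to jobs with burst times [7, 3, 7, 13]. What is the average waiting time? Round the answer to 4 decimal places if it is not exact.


FCFS order (as given): [7, 3, 7, 13]
Waiting times:
  Job 1: wait = 0
  Job 2: wait = 7
  Job 3: wait = 10
  Job 4: wait = 17
Sum of waiting times = 34
Average waiting time = 34/4 = 8.5

8.5


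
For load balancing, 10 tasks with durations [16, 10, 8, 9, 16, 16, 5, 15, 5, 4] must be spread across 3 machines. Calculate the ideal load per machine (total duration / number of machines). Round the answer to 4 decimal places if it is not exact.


Total processing time = 16 + 10 + 8 + 9 + 16 + 16 + 5 + 15 + 5 + 4 = 104
Number of machines = 3
Ideal balanced load = 104 / 3 = 34.6667

34.6667


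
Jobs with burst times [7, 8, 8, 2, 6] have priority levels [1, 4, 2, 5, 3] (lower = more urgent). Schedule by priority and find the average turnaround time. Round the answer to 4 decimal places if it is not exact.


Sort by priority (ascending = highest first):
Order: [(1, 7), (2, 8), (3, 6), (4, 8), (5, 2)]
Completion times:
  Priority 1, burst=7, C=7
  Priority 2, burst=8, C=15
  Priority 3, burst=6, C=21
  Priority 4, burst=8, C=29
  Priority 5, burst=2, C=31
Average turnaround = 103/5 = 20.6

20.6


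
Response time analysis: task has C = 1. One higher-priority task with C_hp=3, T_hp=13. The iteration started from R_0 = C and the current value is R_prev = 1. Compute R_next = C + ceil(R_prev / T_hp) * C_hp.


R_next = C + ceil(R_prev / T_hp) * C_hp
ceil(1 / 13) = ceil(0.0769) = 1
Interference = 1 * 3 = 3
R_next = 1 + 3 = 4

4


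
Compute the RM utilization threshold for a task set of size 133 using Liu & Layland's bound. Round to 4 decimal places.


Compute 2^(1/133) = 1.0052252371
Subtract 1: 1.0052252371 - 1 = 0.0052252371
Multiply by n: 133 * 0.0052252371 = 0.6949565343
Round to 4 dp: 0.6950

0.6950


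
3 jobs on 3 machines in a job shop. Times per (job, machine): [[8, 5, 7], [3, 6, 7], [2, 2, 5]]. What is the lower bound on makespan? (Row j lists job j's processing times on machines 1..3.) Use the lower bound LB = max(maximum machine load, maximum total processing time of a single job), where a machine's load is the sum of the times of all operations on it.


Machine loads:
  Machine 1: 8 + 3 + 2 = 13
  Machine 2: 5 + 6 + 2 = 13
  Machine 3: 7 + 7 + 5 = 19
Max machine load = 19
Job totals:
  Job 1: 20
  Job 2: 16
  Job 3: 9
Max job total = 20
Lower bound = max(19, 20) = 20

20


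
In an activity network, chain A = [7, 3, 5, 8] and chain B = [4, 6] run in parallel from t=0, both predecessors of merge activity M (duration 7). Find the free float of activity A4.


ES(A4) = sum of predecessors on chain A = 15
EF(A4) = ES + duration = 15 + 8 = 23
Successor of A4 is M. ES(M) = max(sum(A), sum(B)) = max(23, 10) = 23
Free float = ES(successor) - EF(current) = 23 - 23 = 0

0


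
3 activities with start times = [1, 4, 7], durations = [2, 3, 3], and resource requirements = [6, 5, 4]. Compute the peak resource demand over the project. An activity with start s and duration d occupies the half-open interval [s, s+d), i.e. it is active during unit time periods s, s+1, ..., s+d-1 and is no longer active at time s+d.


Each activity i is active on [start_i, start_i + duration_i).
Compute total resource usage per time slot:
  t=0: active resources = [], total = 0
  t=1: active resources = [6], total = 6
  t=2: active resources = [6], total = 6
  t=3: active resources = [], total = 0
  t=4: active resources = [5], total = 5
  t=5: active resources = [5], total = 5
  t=6: active resources = [5], total = 5
  t=7: active resources = [4], total = 4
  t=8: active resources = [4], total = 4
  t=9: active resources = [4], total = 4
Peak resource demand = 6

6


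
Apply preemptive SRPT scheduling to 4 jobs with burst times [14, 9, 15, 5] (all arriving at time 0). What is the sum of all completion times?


Since all jobs arrive at t=0, SRPT equals SPT ordering.
SPT order: [5, 9, 14, 15]
Completion times:
  Job 1: p=5, C=5
  Job 2: p=9, C=14
  Job 3: p=14, C=28
  Job 4: p=15, C=43
Total completion time = 5 + 14 + 28 + 43 = 90

90


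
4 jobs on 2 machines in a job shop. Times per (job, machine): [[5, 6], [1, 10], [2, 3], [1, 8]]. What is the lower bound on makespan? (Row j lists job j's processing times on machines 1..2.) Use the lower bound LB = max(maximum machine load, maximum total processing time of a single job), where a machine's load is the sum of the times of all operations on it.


Machine loads:
  Machine 1: 5 + 1 + 2 + 1 = 9
  Machine 2: 6 + 10 + 3 + 8 = 27
Max machine load = 27
Job totals:
  Job 1: 11
  Job 2: 11
  Job 3: 5
  Job 4: 9
Max job total = 11
Lower bound = max(27, 11) = 27

27


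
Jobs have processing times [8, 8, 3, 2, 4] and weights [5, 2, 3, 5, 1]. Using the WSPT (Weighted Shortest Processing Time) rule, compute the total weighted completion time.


Compute p/w ratios and sort ascending (WSPT): [(2, 5), (3, 3), (8, 5), (8, 2), (4, 1)]
Compute weighted completion times:
  Job (p=2,w=5): C=2, w*C=5*2=10
  Job (p=3,w=3): C=5, w*C=3*5=15
  Job (p=8,w=5): C=13, w*C=5*13=65
  Job (p=8,w=2): C=21, w*C=2*21=42
  Job (p=4,w=1): C=25, w*C=1*25=25
Total weighted completion time = 157

157


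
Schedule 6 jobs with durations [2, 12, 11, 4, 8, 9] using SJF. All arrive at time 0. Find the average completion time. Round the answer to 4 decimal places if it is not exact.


SJF order (ascending): [2, 4, 8, 9, 11, 12]
Completion times:
  Job 1: burst=2, C=2
  Job 2: burst=4, C=6
  Job 3: burst=8, C=14
  Job 4: burst=9, C=23
  Job 5: burst=11, C=34
  Job 6: burst=12, C=46
Average completion = 125/6 = 20.8333

20.8333


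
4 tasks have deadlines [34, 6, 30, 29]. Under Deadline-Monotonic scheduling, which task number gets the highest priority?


Sort tasks by relative deadline (ascending):
  Task 2: deadline = 6
  Task 4: deadline = 29
  Task 3: deadline = 30
  Task 1: deadline = 34
Priority order (highest first): [2, 4, 3, 1]
Highest priority task = 2

2


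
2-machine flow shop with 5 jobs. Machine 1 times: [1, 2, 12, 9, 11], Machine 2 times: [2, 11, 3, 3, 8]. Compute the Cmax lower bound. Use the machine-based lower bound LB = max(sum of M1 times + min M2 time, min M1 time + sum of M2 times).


LB1 = sum(M1 times) + min(M2 times) = 35 + 2 = 37
LB2 = min(M1 times) + sum(M2 times) = 1 + 27 = 28
Lower bound = max(LB1, LB2) = max(37, 28) = 37

37


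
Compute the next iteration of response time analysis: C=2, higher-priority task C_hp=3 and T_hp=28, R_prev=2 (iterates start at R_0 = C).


R_next = C + ceil(R_prev / T_hp) * C_hp
ceil(2 / 28) = ceil(0.0714) = 1
Interference = 1 * 3 = 3
R_next = 2 + 3 = 5

5


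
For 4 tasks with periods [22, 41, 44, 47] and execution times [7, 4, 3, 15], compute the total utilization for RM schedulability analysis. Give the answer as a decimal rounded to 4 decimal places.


Compute individual utilizations (exact fractions):
  Task 1: C/T = 7/22 (approx. 0.3182)
  Task 2: C/T = 4/41 (approx. 0.0976)
  Task 3: C/T = 3/44 (approx. 0.0682)
  Task 4: C/T = 15/47 (approx. 0.3191)
Total utilization U = 7/22 + 4/41 + 3/44 + 15/47 = 68091/84788
Rounded to 4 decimal places: U = 0.8031
RM (Liu & Layland) bound for 4 tasks = 0.756828; compare with U = 68091/84788 (approx. 0.803074)
bound < U <= 1, so the RM sufficient condition is not met (inconclusive; an exact test such as response-time analysis is needed).

0.8031


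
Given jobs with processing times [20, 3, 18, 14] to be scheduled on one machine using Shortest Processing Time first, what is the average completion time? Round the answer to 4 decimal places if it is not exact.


Sort jobs by processing time (SPT order): [3, 14, 18, 20]
Compute completion times sequentially:
  Job 1: processing = 3, completes at 3
  Job 2: processing = 14, completes at 17
  Job 3: processing = 18, completes at 35
  Job 4: processing = 20, completes at 55
Sum of completion times = 110
Average completion time = 110/4 = 27.5

27.5


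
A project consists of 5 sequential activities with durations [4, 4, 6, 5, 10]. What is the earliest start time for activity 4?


Activity 4 starts after activities 1 through 3 complete.
Predecessor durations: [4, 4, 6]
ES = 4 + 4 + 6 = 14

14


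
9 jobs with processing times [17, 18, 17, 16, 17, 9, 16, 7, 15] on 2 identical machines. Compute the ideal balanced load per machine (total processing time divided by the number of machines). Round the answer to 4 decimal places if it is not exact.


Total processing time = 17 + 18 + 17 + 16 + 17 + 9 + 16 + 7 + 15 = 132
Number of machines = 2
Ideal balanced load = 132 / 2 = 66.0

66.0


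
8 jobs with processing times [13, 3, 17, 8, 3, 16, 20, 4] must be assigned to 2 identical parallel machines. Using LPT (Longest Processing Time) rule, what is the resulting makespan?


Sort jobs in decreasing order (LPT): [20, 17, 16, 13, 8, 4, 3, 3]
Assign each job to the least loaded machine:
  Machine 1: jobs [20, 13, 8], load = 41
  Machine 2: jobs [17, 16, 4, 3, 3], load = 43
Makespan = max load = 43

43


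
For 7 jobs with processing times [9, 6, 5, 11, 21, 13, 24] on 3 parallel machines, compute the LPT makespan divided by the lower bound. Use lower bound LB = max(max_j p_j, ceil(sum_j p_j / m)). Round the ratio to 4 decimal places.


LPT order: [24, 21, 13, 11, 9, 6, 5]
Machine loads after assignment: [30, 30, 29]
LPT makespan = 30
Lower bound = max(max_job, ceil(total/3)) = max(24, 30) = 30
Ratio = 30 / 30 = 1.0

1.0


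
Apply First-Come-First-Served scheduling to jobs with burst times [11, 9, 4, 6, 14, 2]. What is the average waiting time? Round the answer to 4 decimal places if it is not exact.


FCFS order (as given): [11, 9, 4, 6, 14, 2]
Waiting times:
  Job 1: wait = 0
  Job 2: wait = 11
  Job 3: wait = 20
  Job 4: wait = 24
  Job 5: wait = 30
  Job 6: wait = 44
Sum of waiting times = 129
Average waiting time = 129/6 = 21.5

21.5


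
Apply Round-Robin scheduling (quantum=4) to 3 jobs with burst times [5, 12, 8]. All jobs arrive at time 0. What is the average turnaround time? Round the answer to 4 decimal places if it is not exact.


Time quantum = 4
Execution trace:
  J1 runs 4 units, time = 4
  J2 runs 4 units, time = 8
  J3 runs 4 units, time = 12
  J1 runs 1 units, time = 13
  J2 runs 4 units, time = 17
  J3 runs 4 units, time = 21
  J2 runs 4 units, time = 25
Finish times: [13, 25, 21]
Average turnaround = 59/3 = 19.6667

19.6667


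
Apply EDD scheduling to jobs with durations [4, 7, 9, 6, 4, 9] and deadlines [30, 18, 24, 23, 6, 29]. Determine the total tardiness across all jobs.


Sort by due date (EDD order): [(4, 6), (7, 18), (6, 23), (9, 24), (9, 29), (4, 30)]
Compute completion times and tardiness:
  Job 1: p=4, d=6, C=4, tardiness=max(0,4-6)=0
  Job 2: p=7, d=18, C=11, tardiness=max(0,11-18)=0
  Job 3: p=6, d=23, C=17, tardiness=max(0,17-23)=0
  Job 4: p=9, d=24, C=26, tardiness=max(0,26-24)=2
  Job 5: p=9, d=29, C=35, tardiness=max(0,35-29)=6
  Job 6: p=4, d=30, C=39, tardiness=max(0,39-30)=9
Total tardiness = 17

17


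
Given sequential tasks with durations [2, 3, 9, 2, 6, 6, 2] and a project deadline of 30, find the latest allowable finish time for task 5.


LF(activity 5) = deadline - sum of successor durations
Successors: activities 6 through 7 with durations [6, 2]
Sum of successor durations = 8
LF = 30 - 8 = 22

22


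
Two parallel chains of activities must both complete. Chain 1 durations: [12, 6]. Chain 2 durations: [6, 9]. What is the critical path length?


Path A total = 12 + 6 = 18
Path B total = 6 + 9 = 15
Critical path = longest path = max(18, 15) = 18

18


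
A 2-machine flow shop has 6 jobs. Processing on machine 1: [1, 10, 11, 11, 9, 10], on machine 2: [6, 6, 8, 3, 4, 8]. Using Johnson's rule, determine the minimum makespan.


Apply Johnson's rule:
  Group 1 (a <= b): [(1, 1, 6)]
  Group 2 (a > b): [(3, 11, 8), (6, 10, 8), (2, 10, 6), (5, 9, 4), (4, 11, 3)]
Optimal job order: [1, 3, 6, 2, 5, 4]
Schedule:
  Job 1: M1 done at 1, M2 done at 7
  Job 3: M1 done at 12, M2 done at 20
  Job 6: M1 done at 22, M2 done at 30
  Job 2: M1 done at 32, M2 done at 38
  Job 5: M1 done at 41, M2 done at 45
  Job 4: M1 done at 52, M2 done at 55
Makespan = 55

55


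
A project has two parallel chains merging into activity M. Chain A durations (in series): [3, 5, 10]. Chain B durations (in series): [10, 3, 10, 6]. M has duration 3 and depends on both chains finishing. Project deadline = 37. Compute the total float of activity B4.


Forward pass: ES(B4) = sum of predecessors on chain B = 23
EF = ES + duration = 23 + 6 = 29
Backward pass: LF(M) = deadline = 37; LS(M) = 37 - 3 = 34
LF(B4) = LS(M) - sum(successors on chain B) = 34 - 0 = 34
LS = LF - duration = 34 - 6 = 28
Total float = LS - ES = 28 - 23 = 5

5


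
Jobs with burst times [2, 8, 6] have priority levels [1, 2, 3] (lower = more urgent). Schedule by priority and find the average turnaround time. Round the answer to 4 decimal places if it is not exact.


Sort by priority (ascending = highest first):
Order: [(1, 2), (2, 8), (3, 6)]
Completion times:
  Priority 1, burst=2, C=2
  Priority 2, burst=8, C=10
  Priority 3, burst=6, C=16
Average turnaround = 28/3 = 9.3333

9.3333


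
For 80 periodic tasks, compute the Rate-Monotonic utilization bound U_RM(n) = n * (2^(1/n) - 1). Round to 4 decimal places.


Compute 2^(1/80) = 1.0087019838
Subtract 1: 1.0087019838 - 1 = 0.0087019838
Multiply by n: 80 * 0.0087019838 = 0.6961587040
Round to 4 dp: 0.6962

0.6962


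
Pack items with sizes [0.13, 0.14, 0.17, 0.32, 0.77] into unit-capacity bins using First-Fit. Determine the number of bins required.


Place items sequentially using First-Fit:
  Item 0.13 -> new Bin 1
  Item 0.14 -> Bin 1 (now 0.27)
  Item 0.17 -> Bin 1 (now 0.44)
  Item 0.32 -> Bin 1 (now 0.76)
  Item 0.77 -> new Bin 2
Total bins used = 2

2


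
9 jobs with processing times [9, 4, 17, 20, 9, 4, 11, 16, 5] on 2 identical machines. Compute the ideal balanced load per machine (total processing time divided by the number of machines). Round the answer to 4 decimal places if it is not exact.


Total processing time = 9 + 4 + 17 + 20 + 9 + 4 + 11 + 16 + 5 = 95
Number of machines = 2
Ideal balanced load = 95 / 2 = 47.5

47.5


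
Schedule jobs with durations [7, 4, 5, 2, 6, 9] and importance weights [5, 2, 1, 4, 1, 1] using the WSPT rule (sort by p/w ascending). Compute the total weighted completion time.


Compute p/w ratios and sort ascending (WSPT): [(2, 4), (7, 5), (4, 2), (5, 1), (6, 1), (9, 1)]
Compute weighted completion times:
  Job (p=2,w=4): C=2, w*C=4*2=8
  Job (p=7,w=5): C=9, w*C=5*9=45
  Job (p=4,w=2): C=13, w*C=2*13=26
  Job (p=5,w=1): C=18, w*C=1*18=18
  Job (p=6,w=1): C=24, w*C=1*24=24
  Job (p=9,w=1): C=33, w*C=1*33=33
Total weighted completion time = 154

154


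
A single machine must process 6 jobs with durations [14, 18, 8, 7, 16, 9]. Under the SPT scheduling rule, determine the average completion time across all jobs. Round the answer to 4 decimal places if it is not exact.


Sort jobs by processing time (SPT order): [7, 8, 9, 14, 16, 18]
Compute completion times sequentially:
  Job 1: processing = 7, completes at 7
  Job 2: processing = 8, completes at 15
  Job 3: processing = 9, completes at 24
  Job 4: processing = 14, completes at 38
  Job 5: processing = 16, completes at 54
  Job 6: processing = 18, completes at 72
Sum of completion times = 210
Average completion time = 210/6 = 35.0

35.0


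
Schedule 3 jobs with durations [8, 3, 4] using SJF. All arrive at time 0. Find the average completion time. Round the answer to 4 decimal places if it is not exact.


SJF order (ascending): [3, 4, 8]
Completion times:
  Job 1: burst=3, C=3
  Job 2: burst=4, C=7
  Job 3: burst=8, C=15
Average completion = 25/3 = 8.3333

8.3333


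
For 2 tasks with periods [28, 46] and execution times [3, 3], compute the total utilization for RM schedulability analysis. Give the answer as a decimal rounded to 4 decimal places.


Compute individual utilizations (exact fractions):
  Task 1: C/T = 3/28 (approx. 0.1071)
  Task 2: C/T = 3/46 (approx. 0.0652)
Total utilization U = 3/28 + 3/46 = 111/644
Rounded to 4 decimal places: U = 0.1724
RM (Liu & Layland) bound for 2 tasks = 0.828427; compare with U = 111/644 (approx. 0.172360)
U <= bound, so schedulable by RM sufficient condition.

0.1724
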